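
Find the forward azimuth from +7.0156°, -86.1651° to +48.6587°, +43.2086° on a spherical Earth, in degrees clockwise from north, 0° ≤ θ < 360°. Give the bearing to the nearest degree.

33°

Δλ = 43.2086 − -86.1651 = 129.3737°.
θ = atan2( sin Δλ · cos φ₂ , cos φ₁ · sin φ₂ − sin φ₁ · cos φ₂ · cos Δλ )
  = atan2(0.51062, 0.79635) = 32.668° → normalised to [0°, 360°): 32.668°.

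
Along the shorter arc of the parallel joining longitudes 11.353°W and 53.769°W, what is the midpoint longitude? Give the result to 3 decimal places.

32.561°W

Signed shortest Δλ from -11.353° to -53.769° is -42.416°.
Midpoint longitude = -11.353° + (-42.416°)/2 = -11.353° − 21.208° = -32.561°.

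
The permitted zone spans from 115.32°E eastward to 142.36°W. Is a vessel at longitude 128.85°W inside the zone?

No

Band width going east from +115.32° to -142.36°: ((-142.36 − 115.32) mod 360) = 102.32°.
Offset of -128.85° east of the west edge: ((-128.85 − 115.32) mod 360) = 115.83°.
115.83° > 102.32° ⇒ outside.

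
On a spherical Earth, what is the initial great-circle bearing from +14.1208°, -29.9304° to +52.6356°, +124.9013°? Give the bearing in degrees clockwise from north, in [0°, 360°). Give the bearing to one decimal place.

Δλ = 124.9013 − -29.9304 = 154.8317°.
θ = atan2( sin Δλ · cos φ₂ , cos φ₁ · sin φ₂ − sin φ₁ · cos φ₂ · cos Δλ )
  = atan2(0.25809, 0.90478) = 15.921° → normalised to [0°, 360°): 15.921°.

15.9°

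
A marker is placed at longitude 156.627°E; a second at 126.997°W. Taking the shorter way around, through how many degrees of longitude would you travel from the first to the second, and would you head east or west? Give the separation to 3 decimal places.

Raw difference: -126.997 − 156.627 = -283.624°.
Normalise into (−180°, 180°]: -283.624° + 360° = 76.376°.
Positive ⇒ the second point lies to the east; separation 76.376°.

76.376° east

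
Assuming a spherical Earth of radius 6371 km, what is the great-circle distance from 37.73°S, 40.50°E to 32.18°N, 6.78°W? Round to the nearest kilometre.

9188 km

Δλ = -6.78 − 40.50 = -47.28°.
Δφ = 32.18 − -37.73 = 69.91°.
a = sin²(Δφ/2) + cos φ₁ · cos φ₂ · sin²(Δλ/2) = 0.435887.
c = 2·atan2(√a, √(1−a)) = 1.44222 rad → d = 6371·c ≈ 9188.36 km.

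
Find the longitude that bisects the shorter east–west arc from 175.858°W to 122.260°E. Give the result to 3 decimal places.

153.201°E

Signed shortest Δλ from -175.858° to +122.260° is -61.882°.
Midpoint longitude = -175.858° + (-61.882°)/2 = -175.858° − 30.941° = -206.799°.
Normalise into (−180°, 180°]: +153.201°.
(The naïve average (-175.858 + +122.260)/2 = -26.799° is on the wrong side of the globe.)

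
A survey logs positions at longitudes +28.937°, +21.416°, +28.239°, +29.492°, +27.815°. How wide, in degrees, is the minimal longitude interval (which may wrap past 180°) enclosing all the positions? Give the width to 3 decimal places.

Sort the longitudes: +21.416°, +27.815°, +28.239°, +28.937°, +29.492°.
Eastward gaps between consecutive values (wrapping around): 6.399°, 0.424°, 0.698°, 0.555°, 351.924°.
Largest gap = 351.924° ⇒ minimal covering band is its complement: 360° − 351.924° = 8.076°.
Band runs from +21.416° eastward to +29.492°.

8.076°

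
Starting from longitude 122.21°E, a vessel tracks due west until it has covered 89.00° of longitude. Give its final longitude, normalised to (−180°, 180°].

33.21°E

Start at +122.21°; shift −89.00° → +33.21°.
+33.21° already lies in (−180°, 180°].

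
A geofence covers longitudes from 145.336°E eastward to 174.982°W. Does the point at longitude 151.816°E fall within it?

Band width going east from +145.336° to -174.982°: ((-174.982 − 145.336) mod 360) = 39.682°.
Offset of +151.816° east of the west edge: ((151.816 − 145.336) mod 360) = 6.480°.
6.480° ≤ 39.682° ⇒ inside.

Yes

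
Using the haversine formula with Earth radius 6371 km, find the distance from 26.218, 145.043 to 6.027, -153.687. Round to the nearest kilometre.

Δλ = -153.687 − 145.043 = -298.730°; wrapped into (−180°, 180°]: 61.270°.
Δφ = 6.027 − 26.218 = -20.191°.
a = sin²(Δφ/2) + cos φ₁ · cos φ₂ · sin²(Δλ/2) = 0.262384.
c = 2·atan2(√a, √(1−a)) = 1.07557 rad → d = 6371·c ≈ 6852.44 km.

6852 km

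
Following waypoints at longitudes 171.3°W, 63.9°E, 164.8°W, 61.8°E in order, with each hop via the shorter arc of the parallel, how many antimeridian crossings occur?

3

Leg 1: -171.3° → +63.9°, shortest Δλ = -124.8° (west) — crosses 180°.
Leg 2: +63.9° → -164.8°, shortest Δλ = 131.3° (east) — crosses 180°.
Leg 3: -164.8° → +61.8°, shortest Δλ = -133.4° (west) — crosses 180°.
Total crossings: 3.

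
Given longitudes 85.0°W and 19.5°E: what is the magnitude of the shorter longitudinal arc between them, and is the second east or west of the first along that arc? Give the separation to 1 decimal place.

104.5° east

Raw difference: 19.5 − -85.0 = 104.5°.
Normalise into (−180°, 180°]: 104.5° stays 104.5°.
Positive ⇒ the second point lies to the east; separation 104.5°.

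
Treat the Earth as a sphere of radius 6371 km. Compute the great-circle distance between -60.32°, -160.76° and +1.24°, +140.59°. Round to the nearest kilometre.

8472 km

Δλ = 140.59 − -160.76 = 301.35°; wrapped into (−180°, 180°]: -58.65°.
Δφ = 1.24 − -60.32 = 61.56°.
a = sin²(Δφ/2) + cos φ₁ · cos φ₂ · sin²(Δλ/2) = 0.380625.
c = 2·atan2(√a, √(1−a)) = 1.32972 rad → d = 6371·c ≈ 8471.63 km.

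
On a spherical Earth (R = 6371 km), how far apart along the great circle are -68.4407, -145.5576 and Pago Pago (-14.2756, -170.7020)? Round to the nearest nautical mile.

Δλ = -170.7020 − -145.5576 = -25.1444°.
Δφ = -14.2756 − -68.4407 = 54.1651°.
a = sin²(Δφ/2) + cos φ₁ · cos φ₂ · sin²(Δλ/2) = 0.224147.
c = 2·atan2(√a, √(1−a)) = 0.98639 rad → d = 6371·c ≈ 6284.28 km ≈ 3393.24 nmi.

3393 nmi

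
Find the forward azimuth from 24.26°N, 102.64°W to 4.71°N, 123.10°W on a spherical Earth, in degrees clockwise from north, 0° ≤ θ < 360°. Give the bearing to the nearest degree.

228°

Δλ = -123.10 − -102.64 = -20.46°.
θ = atan2( sin Δλ · cos φ₂ , cos φ₁ · sin φ₂ − sin φ₁ · cos φ₂ · cos Δλ )
  = atan2(-0.34837, -0.30880) = -131.554° → normalised to [0°, 360°): 228.446°.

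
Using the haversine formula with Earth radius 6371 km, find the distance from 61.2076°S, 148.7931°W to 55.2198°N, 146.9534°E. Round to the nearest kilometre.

Δλ = 146.9534 − -148.7931 = 295.7465°; wrapped into (−180°, 180°]: -64.2535°.
Δφ = 55.2198 − -61.2076 = 116.4274°.
a = sin²(Δφ/2) + cos φ₁ · cos φ₂ · sin²(Δλ/2) = 0.800230.
c = 2·atan2(√a, √(1−a)) = 2.21487 rad → d = 6371·c ≈ 14110.95 km.

14111 km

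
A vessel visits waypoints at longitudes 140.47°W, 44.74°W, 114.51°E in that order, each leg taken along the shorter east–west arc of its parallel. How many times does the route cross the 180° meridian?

Leg 1: -140.47° → -44.74°, shortest Δλ = 95.73° (east) — does not cross 180°.
Leg 2: -44.74° → +114.51°, shortest Δλ = 159.25° (east) — does not cross 180°.
Total crossings: 0.

0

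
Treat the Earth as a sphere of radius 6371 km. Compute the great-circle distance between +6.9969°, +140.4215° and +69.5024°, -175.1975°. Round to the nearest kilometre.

7644 km

Δλ = -175.1975 − 140.4215 = -315.6190°; wrapped into (−180°, 180°]: 44.3810°.
Δφ = 69.5024 − 6.9969 = 62.5055°.
a = sin²(Δφ/2) + cos φ₁ · cos φ₂ · sin²(Δλ/2) = 0.318747.
c = 2·atan2(√a, √(1−a)) = 1.19984 rad → d = 6371·c ≈ 7644.19 km.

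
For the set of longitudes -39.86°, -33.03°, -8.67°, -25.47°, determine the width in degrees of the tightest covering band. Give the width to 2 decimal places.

Sort the longitudes: -39.86°, -33.03°, -25.47°, -8.67°.
Eastward gaps between consecutive values (wrapping around): 6.83°, 7.56°, 16.80°, 328.81°.
Largest gap = 328.81° ⇒ minimal covering band is its complement: 360° − 328.81° = 31.19°.
Band runs from -39.86° eastward to -8.67°.

31.19°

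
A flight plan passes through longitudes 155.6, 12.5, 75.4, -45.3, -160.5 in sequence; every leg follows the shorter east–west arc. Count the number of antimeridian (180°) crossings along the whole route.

0

Leg 1: +155.6° → +12.5°, shortest Δλ = -143.1° (west) — does not cross 180°.
Leg 2: +12.5° → +75.4°, shortest Δλ = 62.9° (east) — does not cross 180°.
Leg 3: +75.4° → -45.3°, shortest Δλ = -120.7° (west) — does not cross 180°.
Leg 4: -45.3° → -160.5°, shortest Δλ = -115.2° (west) — does not cross 180°.
Total crossings: 0.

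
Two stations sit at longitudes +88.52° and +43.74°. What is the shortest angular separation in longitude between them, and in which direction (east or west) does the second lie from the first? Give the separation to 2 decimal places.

44.78° west

Raw difference: 43.74 − 88.52 = -44.78°.
Normalise into (−180°, 180°]: -44.78° stays -44.78°.
Negative ⇒ the second point lies to the west; separation 44.78°.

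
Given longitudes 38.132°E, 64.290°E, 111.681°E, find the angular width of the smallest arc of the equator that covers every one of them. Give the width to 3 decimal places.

73.549°

Sort the longitudes: +38.132°, +64.290°, +111.681°.
Eastward gaps between consecutive values (wrapping around): 26.158°, 47.391°, 286.451°.
Largest gap = 286.451° ⇒ minimal covering band is its complement: 360° − 286.451° = 73.549°.
Band runs from +38.132° eastward to +111.681°.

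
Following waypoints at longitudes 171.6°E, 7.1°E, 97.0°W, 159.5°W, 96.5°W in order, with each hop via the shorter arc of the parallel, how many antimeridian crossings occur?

Leg 1: +171.6° → +7.1°, shortest Δλ = -164.5° (west) — does not cross 180°.
Leg 2: +7.1° → -97.0°, shortest Δλ = -104.1° (west) — does not cross 180°.
Leg 3: -97.0° → -159.5°, shortest Δλ = -62.5° (west) — does not cross 180°.
Leg 4: -159.5° → -96.5°, shortest Δλ = 63.0° (east) — does not cross 180°.
Total crossings: 0.

0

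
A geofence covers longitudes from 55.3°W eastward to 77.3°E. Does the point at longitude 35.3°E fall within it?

Yes

Band width going east from -55.3° to +77.3°: ((77.3 − -55.3) mod 360) = 132.6°.
Offset of +35.3° east of the west edge: ((35.3 − -55.3) mod 360) = 90.6°.
90.6° ≤ 132.6° ⇒ inside.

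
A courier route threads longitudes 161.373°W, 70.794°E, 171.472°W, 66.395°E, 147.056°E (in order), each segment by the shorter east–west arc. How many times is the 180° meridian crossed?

3

Leg 1: -161.373° → +70.794°, shortest Δλ = -127.833° (west) — crosses 180°.
Leg 2: +70.794° → -171.472°, shortest Δλ = 117.734° (east) — crosses 180°.
Leg 3: -171.472° → +66.395°, shortest Δλ = -122.133° (west) — crosses 180°.
Leg 4: +66.395° → +147.056°, shortest Δλ = 80.661° (east) — does not cross 180°.
Total crossings: 3.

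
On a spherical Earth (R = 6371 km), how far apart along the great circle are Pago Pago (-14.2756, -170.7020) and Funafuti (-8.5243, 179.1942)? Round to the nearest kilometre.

1273 km

Δλ = 179.1942 − -170.7020 = 349.8962°; wrapped into (−180°, 180°]: -10.1038°.
Δφ = -8.5243 − -14.2756 = 5.7513°.
a = sin²(Δφ/2) + cos φ₁ · cos φ₂ · sin²(Δλ/2) = 0.009949.
c = 2·atan2(√a, √(1−a)) = 0.19982 rad → d = 6371·c ≈ 1273.04 km.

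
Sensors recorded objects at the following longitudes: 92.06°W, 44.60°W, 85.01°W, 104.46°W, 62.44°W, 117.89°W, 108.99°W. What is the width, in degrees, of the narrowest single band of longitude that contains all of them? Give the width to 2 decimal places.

73.29°

Sort the longitudes: -117.89°, -108.99°, -104.46°, -92.06°, -85.01°, -62.44°, -44.60°.
Eastward gaps between consecutive values (wrapping around): 8.90°, 4.53°, 12.40°, 7.05°, 22.57°, 17.84°, 286.71°.
Largest gap = 286.71° ⇒ minimal covering band is its complement: 360° − 286.71° = 73.29°.
Band runs from -117.89° eastward to -44.60°.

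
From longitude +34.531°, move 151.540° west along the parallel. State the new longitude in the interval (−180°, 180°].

Start at +34.531°; shift −151.540° → -117.009°.
-117.009° already lies in (−180°, 180°].

-117.009°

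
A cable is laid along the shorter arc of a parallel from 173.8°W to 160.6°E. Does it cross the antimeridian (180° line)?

Naïve |160.6 − -173.8| = 334.4° > 180°, so the shorter arc goes the other way round — across 180°.
Signed shortest Δλ = ((160.6 − -173.8 + 180) mod 360) − 180 = -25.6°.
Going west by 25.6° from -173.8° passes through 180° before reaching +160.6°.

Yes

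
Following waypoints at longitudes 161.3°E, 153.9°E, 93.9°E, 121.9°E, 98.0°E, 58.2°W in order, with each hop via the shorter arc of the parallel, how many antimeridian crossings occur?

Leg 1: +161.3° → +153.9°, shortest Δλ = -7.4° (west) — does not cross 180°.
Leg 2: +153.9° → +93.9°, shortest Δλ = -60.0° (west) — does not cross 180°.
Leg 3: +93.9° → +121.9°, shortest Δλ = 28.0° (east) — does not cross 180°.
Leg 4: +121.9° → +98.0°, shortest Δλ = -23.9° (west) — does not cross 180°.
Leg 5: +98.0° → -58.2°, shortest Δλ = -156.2° (west) — does not cross 180°.
Total crossings: 0.

0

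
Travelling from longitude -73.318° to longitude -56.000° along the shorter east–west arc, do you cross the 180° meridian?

No

Signed shortest Δλ = ((-56.000 − -73.318 + 180) mod 360) − 180 = 17.318°.
Going east by 17.318° from -73.318° reaches -56.000° without touching 180°.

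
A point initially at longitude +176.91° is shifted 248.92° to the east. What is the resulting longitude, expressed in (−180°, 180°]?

Start at +176.91°; shift +248.92° → +425.83°.
+425.83° lies outside (−180°, 180°]; subtract 360° → +65.83°.

+65.83°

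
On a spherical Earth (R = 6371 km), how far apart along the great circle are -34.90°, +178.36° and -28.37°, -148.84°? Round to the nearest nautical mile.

1714 nmi

Δλ = -148.84 − 178.36 = -327.20°; wrapped into (−180°, 180°]: 32.80°.
Δφ = -28.37 − -34.90 = 6.53°.
a = sin²(Δφ/2) + cos φ₁ · cos φ₂ · sin²(Δλ/2) = 0.060771.
c = 2·atan2(√a, √(1−a)) = 0.49817 rad → d = 6371·c ≈ 3173.85 km ≈ 1713.74 nmi.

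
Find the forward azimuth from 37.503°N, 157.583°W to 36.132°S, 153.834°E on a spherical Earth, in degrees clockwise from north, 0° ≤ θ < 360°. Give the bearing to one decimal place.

Δλ = 153.834 − -157.583 = 311.417°; wrapped into (−180°, 180°]: -48.583°.
θ = atan2( sin Δλ · cos φ₂ , cos φ₁ · sin φ₂ − sin φ₁ · cos φ₂ · cos Δλ )
  = atan2(-0.60568, -0.79306) = -142.630° → normalised to [0°, 360°): 217.370°.

217.4°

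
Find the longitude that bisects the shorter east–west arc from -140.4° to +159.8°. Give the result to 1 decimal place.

Signed shortest Δλ from -140.4° to +159.8° is -59.8°.
Midpoint longitude = -140.4° + (-59.8°)/2 = -140.4° − 29.9° = -170.3°.
(The naïve average (-140.4 + +159.8)/2 = 9.7° is on the wrong side of the globe.)

-170.3°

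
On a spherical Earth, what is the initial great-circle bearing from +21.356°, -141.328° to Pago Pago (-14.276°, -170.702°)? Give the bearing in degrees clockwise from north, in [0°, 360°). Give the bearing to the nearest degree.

222°

Δλ = -170.702 − -141.328 = -29.374°.
θ = atan2( sin Δλ · cos φ₂ , cos φ₁ · sin φ₂ − sin φ₁ · cos φ₂ · cos Δλ )
  = atan2(-0.47536, -0.53720) = -138.495° → normalised to [0°, 360°): 221.505°.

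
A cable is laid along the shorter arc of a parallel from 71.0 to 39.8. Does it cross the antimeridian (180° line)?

Signed shortest Δλ = ((39.8 − 71.0 + 180) mod 360) − 180 = -31.2°.
Going west by 31.2° from +71.0° reaches +39.8° without touching 180°.

No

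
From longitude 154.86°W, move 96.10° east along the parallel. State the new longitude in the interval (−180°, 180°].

58.76°W

Start at -154.86°; shift +96.10° → -58.76°.
-58.76° already lies in (−180°, 180°].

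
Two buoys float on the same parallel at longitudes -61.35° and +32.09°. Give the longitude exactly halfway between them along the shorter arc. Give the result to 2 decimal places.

Signed shortest Δλ from -61.35° to +32.09° is +93.44°.
Midpoint longitude = -61.35° + (+93.44°)/2 = -61.35° + 46.72° = -14.63°.

-14.63°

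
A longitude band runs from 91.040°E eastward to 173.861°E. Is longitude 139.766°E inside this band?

Yes

Band width going east from +91.040° to +173.861°: ((173.861 − 91.040) mod 360) = 82.821°.
Offset of +139.766° east of the west edge: ((139.766 − 91.040) mod 360) = 48.726°.
48.726° ≤ 82.821° ⇒ inside.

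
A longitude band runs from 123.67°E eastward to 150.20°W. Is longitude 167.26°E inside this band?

Yes

Band width going east from +123.67° to -150.20°: ((-150.20 − 123.67) mod 360) = 86.13°.
Offset of +167.26° east of the west edge: ((167.26 − 123.67) mod 360) = 43.59°.
43.59° ≤ 86.13° ⇒ inside.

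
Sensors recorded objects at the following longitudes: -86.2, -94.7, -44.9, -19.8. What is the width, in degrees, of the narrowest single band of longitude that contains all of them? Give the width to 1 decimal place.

74.9°

Sort the longitudes: -94.7°, -86.2°, -44.9°, -19.8°.
Eastward gaps between consecutive values (wrapping around): 8.5°, 41.3°, 25.1°, 285.1°.
Largest gap = 285.1° ⇒ minimal covering band is its complement: 360° − 285.1° = 74.9°.
Band runs from -94.7° eastward to -19.8°.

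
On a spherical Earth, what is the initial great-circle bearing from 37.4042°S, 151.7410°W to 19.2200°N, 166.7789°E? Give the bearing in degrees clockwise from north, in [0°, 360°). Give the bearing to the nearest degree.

318°

Δλ = 166.7789 − -151.7410 = 318.5199°; wrapped into (−180°, 180°]: -41.4801°.
θ = atan2( sin Δλ · cos φ₂ , cos φ₁ · sin φ₂ − sin φ₁ · cos φ₂ · cos Δλ )
  = atan2(-0.62544, 0.69122) = -42.140° → normalised to [0°, 360°): 317.860°.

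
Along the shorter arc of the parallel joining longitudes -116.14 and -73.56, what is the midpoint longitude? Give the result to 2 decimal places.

-94.85°

Signed shortest Δλ from -116.14° to -73.56° is +42.58°.
Midpoint longitude = -116.14° + (+42.58°)/2 = -116.14° + 21.29° = -94.85°.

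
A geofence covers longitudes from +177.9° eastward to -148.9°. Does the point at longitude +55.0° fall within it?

Band width going east from +177.9° to -148.9°: ((-148.9 − 177.9) mod 360) = 33.2°.
Offset of +55.0° east of the west edge: ((55.0 − 177.9) mod 360) = 237.1°.
237.1° > 33.2° ⇒ outside.

No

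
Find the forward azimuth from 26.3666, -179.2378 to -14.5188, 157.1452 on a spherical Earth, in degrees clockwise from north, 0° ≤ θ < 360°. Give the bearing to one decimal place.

Δλ = 157.1452 − -179.2378 = 336.3830°; wrapped into (−180°, 180°]: -23.6170°.
θ = atan2( sin Δλ · cos φ₂ , cos φ₁ · sin φ₂ − sin φ₁ · cos φ₂ · cos Δλ )
  = atan2(-0.38783, -0.61854) = -147.912° → normalised to [0°, 360°): 212.088°.

212.1°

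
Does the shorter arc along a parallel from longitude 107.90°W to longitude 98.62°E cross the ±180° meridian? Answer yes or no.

Naïve |98.62 − -107.90| = 206.52° > 180°, so the shorter arc goes the other way round — across 180°.
Signed shortest Δλ = ((98.62 − -107.90 + 180) mod 360) − 180 = -153.48°.
Going west by 153.48° from -107.90° passes through 180° before reaching +98.62°.

Yes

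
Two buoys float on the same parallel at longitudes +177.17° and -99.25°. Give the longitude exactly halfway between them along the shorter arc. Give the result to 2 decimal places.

-141.04°

Signed shortest Δλ from +177.17° to -99.25° is +83.58°.
Midpoint longitude = +177.17° + (+83.58°)/2 = +177.17° + 41.79° = +218.96°.
Normalise into (−180°, 180°]: -141.04°.
(The naïve average (+177.17 + -99.25)/2 = 38.96° is on the wrong side of the globe.)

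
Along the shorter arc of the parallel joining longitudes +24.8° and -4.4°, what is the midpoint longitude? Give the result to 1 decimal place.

Signed shortest Δλ from +24.8° to -4.4° is -29.2°.
Midpoint longitude = +24.8° + (-29.2°)/2 = +24.8° − 14.6° = +10.2°.

+10.2°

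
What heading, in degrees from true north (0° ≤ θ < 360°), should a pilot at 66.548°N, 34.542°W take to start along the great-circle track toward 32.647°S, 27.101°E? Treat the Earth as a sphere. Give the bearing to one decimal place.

Δλ = 27.101 − -34.542 = 61.643°.
θ = atan2( sin Δλ · cos φ₂ , cos φ₁ · sin φ₂ − sin φ₁ · cos φ₂ · cos Δλ )
  = atan2(0.74097, -0.58158) = 128.128° → normalised to [0°, 360°): 128.128°.

128.1°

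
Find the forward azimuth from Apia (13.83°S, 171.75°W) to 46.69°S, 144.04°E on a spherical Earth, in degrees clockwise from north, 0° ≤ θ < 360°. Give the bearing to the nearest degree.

219°

Δλ = 144.04 − -171.75 = 315.79°; wrapped into (−180°, 180°]: -44.21°.
θ = atan2( sin Δλ · cos φ₂ , cos φ₁ · sin φ₂ − sin φ₁ · cos φ₂ · cos Δλ )
  = atan2(-0.47830, -0.58903) = -140.923° → normalised to [0°, 360°): 219.077°.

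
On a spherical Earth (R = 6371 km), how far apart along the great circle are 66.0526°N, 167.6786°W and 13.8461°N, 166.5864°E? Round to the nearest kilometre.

Δλ = 166.5864 − -167.6786 = 334.2650°; wrapped into (−180°, 180°]: -25.7350°.
Δφ = 13.8461 − 66.0526 = -52.2065°.
a = sin²(Δφ/2) + cos φ₁ · cos φ₂ · sin²(Δλ/2) = 0.213136.
c = 2·atan2(√a, √(1−a)) = 0.95975 rad → d = 6371·c ≈ 6114.55 km.

6115 km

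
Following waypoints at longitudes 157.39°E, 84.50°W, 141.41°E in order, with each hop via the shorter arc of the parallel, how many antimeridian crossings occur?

2

Leg 1: +157.39° → -84.50°, shortest Δλ = 118.11° (east) — crosses 180°.
Leg 2: -84.50° → +141.41°, shortest Δλ = -134.09° (west) — crosses 180°.
Total crossings: 2.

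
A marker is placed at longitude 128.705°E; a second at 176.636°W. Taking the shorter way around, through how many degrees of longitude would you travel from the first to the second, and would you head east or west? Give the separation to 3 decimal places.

Raw difference: -176.636 − 128.705 = -305.341°.
Normalise into (−180°, 180°]: -305.341° + 360° = 54.659°.
Positive ⇒ the second point lies to the east; separation 54.659°.

54.659° east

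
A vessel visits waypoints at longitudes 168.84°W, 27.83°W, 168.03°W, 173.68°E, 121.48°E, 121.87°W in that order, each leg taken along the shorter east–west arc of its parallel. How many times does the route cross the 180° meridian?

Leg 1: -168.84° → -27.83°, shortest Δλ = 141.01° (east) — does not cross 180°.
Leg 2: -27.83° → -168.03°, shortest Δλ = -140.2° (west) — does not cross 180°.
Leg 3: -168.03° → +173.68°, shortest Δλ = -18.29° (west) — crosses 180°.
Leg 4: +173.68° → +121.48°, shortest Δλ = -52.2° (west) — does not cross 180°.
Leg 5: +121.48° → -121.87°, shortest Δλ = 116.65° (east) — crosses 180°.
Total crossings: 2.

2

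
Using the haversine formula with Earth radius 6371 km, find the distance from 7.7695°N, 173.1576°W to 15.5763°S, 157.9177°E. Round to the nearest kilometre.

4110 km

Δλ = 157.9177 − -173.1576 = 331.0753°; wrapped into (−180°, 180°]: -28.9247°.
Δφ = -15.5763 − 7.7695 = -23.3458°.
a = sin²(Δφ/2) + cos φ₁ · cos φ₂ · sin²(Δλ/2) = 0.100465.
c = 2·atan2(√a, √(1−a)) = 0.64505 rad → d = 6371·c ≈ 4109.61 km.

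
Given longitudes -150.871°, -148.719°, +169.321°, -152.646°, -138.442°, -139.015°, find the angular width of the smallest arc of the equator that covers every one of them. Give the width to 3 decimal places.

Sort the longitudes: -152.646°, -150.871°, -148.719°, -139.015°, -138.442°, +169.321°.
Eastward gaps between consecutive values (wrapping around): 1.775°, 2.152°, 9.704°, 0.573°, 307.763°, 38.033°.
Largest gap = 307.763° ⇒ minimal covering band is its complement: 360° − 307.763° = 52.237°.
Band runs from +169.321° eastward to -138.442°, crossing the antimeridian.

52.237°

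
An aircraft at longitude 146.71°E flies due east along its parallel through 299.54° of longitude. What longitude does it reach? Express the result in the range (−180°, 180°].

Start at +146.71°; shift +299.54° → +446.25°.
+446.25° lies outside (−180°, 180°]; subtract 360° → +86.25°.

86.25°E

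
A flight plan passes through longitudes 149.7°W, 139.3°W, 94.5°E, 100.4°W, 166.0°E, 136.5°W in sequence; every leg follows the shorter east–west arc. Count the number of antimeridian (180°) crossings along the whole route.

Leg 1: -149.7° → -139.3°, shortest Δλ = 10.4° (east) — does not cross 180°.
Leg 2: -139.3° → +94.5°, shortest Δλ = -126.2° (west) — crosses 180°.
Leg 3: +94.5° → -100.4°, shortest Δλ = 165.1° (east) — crosses 180°.
Leg 4: -100.4° → +166.0°, shortest Δλ = -93.6° (west) — crosses 180°.
Leg 5: +166.0° → -136.5°, shortest Δλ = 57.5° (east) — crosses 180°.
Total crossings: 4.

4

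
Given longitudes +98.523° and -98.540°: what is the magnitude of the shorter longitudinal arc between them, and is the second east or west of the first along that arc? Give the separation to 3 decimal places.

162.937° east

Raw difference: -98.540 − 98.523 = -197.063°.
Normalise into (−180°, 180°]: -197.063° + 360° = 162.937°.
Positive ⇒ the second point lies to the east; separation 162.937°.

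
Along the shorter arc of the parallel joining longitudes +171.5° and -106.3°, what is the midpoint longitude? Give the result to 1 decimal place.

-147.4°

Signed shortest Δλ from +171.5° to -106.3° is +82.2°.
Midpoint longitude = +171.5° + (+82.2°)/2 = +171.5° + 41.1° = +212.6°.
Normalise into (−180°, 180°]: -147.4°.
(The naïve average (+171.5 + -106.3)/2 = 32.6° is on the wrong side of the globe.)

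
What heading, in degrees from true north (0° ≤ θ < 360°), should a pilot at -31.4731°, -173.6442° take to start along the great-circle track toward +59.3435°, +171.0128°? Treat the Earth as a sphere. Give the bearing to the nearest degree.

352°

Δλ = 171.0128 − -173.6442 = 344.6570°; wrapped into (−180°, 180°]: -15.3430°.
θ = atan2( sin Δλ · cos φ₂ , cos φ₁ · sin φ₂ − sin φ₁ · cos φ₂ · cos Δλ )
  = atan2(-0.13492, 0.99041) = -7.757° → normalised to [0°, 360°): 352.243°.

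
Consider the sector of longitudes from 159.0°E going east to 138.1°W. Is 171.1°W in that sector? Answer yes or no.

Yes

Band width going east from +159.0° to -138.1°: ((-138.1 − 159.0) mod 360) = 62.9°.
Offset of -171.1° east of the west edge: ((-171.1 − 159.0) mod 360) = 29.9°.
29.9° ≤ 62.9° ⇒ inside.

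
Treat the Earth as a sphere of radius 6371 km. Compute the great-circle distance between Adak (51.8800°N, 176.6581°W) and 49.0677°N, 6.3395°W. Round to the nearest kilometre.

8753 km

Δλ = -6.3395 − -176.6581 = 170.3186°.
Δφ = 49.0677 − 51.8800 = -2.8123°.
a = sin²(Δφ/2) + cos φ₁ · cos φ₂ · sin²(Δλ/2) = 0.402164.
c = 2·atan2(√a, √(1−a)) = 1.37385 rad → d = 6371·c ≈ 8752.82 km.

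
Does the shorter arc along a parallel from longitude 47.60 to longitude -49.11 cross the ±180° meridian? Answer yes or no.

Signed shortest Δλ = ((-49.11 − 47.60 + 180) mod 360) − 180 = -96.71°.
Going west by 96.71° from +47.60° reaches -49.11° without touching 180°.

No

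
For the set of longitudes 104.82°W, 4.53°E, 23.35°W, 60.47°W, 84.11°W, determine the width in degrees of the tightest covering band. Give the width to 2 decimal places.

Sort the longitudes: -104.82°, -84.11°, -60.47°, -23.35°, +4.53°.
Eastward gaps between consecutive values (wrapping around): 20.71°, 23.64°, 37.12°, 27.88°, 250.65°.
Largest gap = 250.65° ⇒ minimal covering band is its complement: 360° − 250.65° = 109.35°.
Band runs from -104.82° eastward to +4.53°.

109.35°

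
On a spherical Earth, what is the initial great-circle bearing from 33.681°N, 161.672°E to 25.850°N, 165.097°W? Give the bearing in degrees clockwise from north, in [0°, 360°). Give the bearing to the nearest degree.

Δλ = -165.097 − 161.672 = -326.769°; wrapped into (−180°, 180°]: 33.231°.
θ = atan2( sin Δλ · cos φ₂ , cos φ₁ · sin φ₂ − sin φ₁ · cos φ₂ · cos Δλ )
  = atan2(0.49318, -0.05464) = 96.322° → normalised to [0°, 360°): 96.322°.

96°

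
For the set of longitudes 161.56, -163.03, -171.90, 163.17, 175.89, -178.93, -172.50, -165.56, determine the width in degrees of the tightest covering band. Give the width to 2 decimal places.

Sort the longitudes: -178.93°, -172.50°, -171.90°, -165.56°, -163.03°, +161.56°, +163.17°, +175.89°.
Eastward gaps between consecutive values (wrapping around): 6.43°, 0.60°, 6.34°, 2.53°, 324.59°, 1.61°, 12.72°, 5.18°.
Largest gap = 324.59° ⇒ minimal covering band is its complement: 360° − 324.59° = 35.41°.
Band runs from +161.56° eastward to -163.03°, crossing the antimeridian.

35.41°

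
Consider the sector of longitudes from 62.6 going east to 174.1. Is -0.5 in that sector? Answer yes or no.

No

Band width going east from +62.6° to +174.1°: ((174.1 − 62.6) mod 360) = 111.5°.
Offset of -0.5° east of the west edge: ((-0.5 − 62.6) mod 360) = 296.9°.
296.9° > 111.5° ⇒ outside.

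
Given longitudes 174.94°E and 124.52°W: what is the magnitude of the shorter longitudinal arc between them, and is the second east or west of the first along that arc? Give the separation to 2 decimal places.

Raw difference: -124.52 − 174.94 = -299.46°.
Normalise into (−180°, 180°]: -299.46° + 360° = 60.54°.
Positive ⇒ the second point lies to the east; separation 60.54°.

60.54° east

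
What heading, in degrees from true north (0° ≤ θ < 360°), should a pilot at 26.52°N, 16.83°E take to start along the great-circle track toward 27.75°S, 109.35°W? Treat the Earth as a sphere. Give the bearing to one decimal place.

255.6°

Δλ = -109.35 − 16.83 = -126.18°.
θ = atan2( sin Δλ · cos φ₂ , cos φ₁ · sin φ₂ − sin φ₁ · cos φ₂ · cos Δλ )
  = atan2(-0.71433, -0.18335) = -104.396° → normalised to [0°, 360°): 255.604°.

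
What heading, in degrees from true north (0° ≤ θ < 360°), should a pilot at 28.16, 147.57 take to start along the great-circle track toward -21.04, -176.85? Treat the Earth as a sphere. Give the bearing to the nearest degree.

Δλ = -176.85 − 147.57 = -324.42°; wrapped into (−180°, 180°]: 35.58°.
θ = atan2( sin Δλ · cos φ₂ , cos φ₁ · sin φ₂ − sin φ₁ · cos φ₂ · cos Δλ )
  = atan2(0.54305, -0.67476) = 141.173° → normalised to [0°, 360°): 141.173°.

141°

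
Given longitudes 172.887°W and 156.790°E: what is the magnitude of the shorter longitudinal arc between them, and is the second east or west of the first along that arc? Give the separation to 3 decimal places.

30.323° west

Raw difference: 156.790 − -172.887 = 329.677°.
Normalise into (−180°, 180°]: 329.677° − 360° = -30.323°.
Negative ⇒ the second point lies to the west; separation 30.323°.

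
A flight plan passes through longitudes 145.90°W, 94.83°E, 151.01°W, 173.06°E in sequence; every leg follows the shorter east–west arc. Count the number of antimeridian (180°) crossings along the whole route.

3

Leg 1: -145.90° → +94.83°, shortest Δλ = -119.27° (west) — crosses 180°.
Leg 2: +94.83° → -151.01°, shortest Δλ = 114.16° (east) — crosses 180°.
Leg 3: -151.01° → +173.06°, shortest Δλ = -35.93° (west) — crosses 180°.
Total crossings: 3.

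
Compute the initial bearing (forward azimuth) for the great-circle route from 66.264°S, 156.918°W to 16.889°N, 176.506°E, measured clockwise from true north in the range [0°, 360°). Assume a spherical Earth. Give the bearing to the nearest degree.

335°

Δλ = 176.506 − -156.918 = 333.424°; wrapped into (−180°, 180°]: -26.576°.
θ = atan2( sin Δλ · cos φ₂ , cos φ₁ · sin φ₂ − sin φ₁ · cos φ₂ · cos Δλ )
  = atan2(-0.42809, 0.90032) = -25.430° → normalised to [0°, 360°): 334.570°.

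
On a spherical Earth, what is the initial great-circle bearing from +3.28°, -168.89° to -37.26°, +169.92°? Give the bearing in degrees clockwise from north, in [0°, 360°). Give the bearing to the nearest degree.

Δλ = 169.92 − -168.89 = 338.81°; wrapped into (−180°, 180°]: -21.19°.
θ = atan2( sin Δλ · cos φ₂ , cos φ₁ · sin φ₂ − sin φ₁ · cos φ₂ · cos Δλ )
  = atan2(-0.28769, -0.64690) = -156.025° → normalised to [0°, 360°): 203.975°.

204°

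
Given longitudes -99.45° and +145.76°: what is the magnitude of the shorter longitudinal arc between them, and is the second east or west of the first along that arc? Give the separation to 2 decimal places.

114.79° west

Raw difference: 145.76 − -99.45 = 245.21°.
Normalise into (−180°, 180°]: 245.21° − 360° = -114.79°.
Negative ⇒ the second point lies to the west; separation 114.79°.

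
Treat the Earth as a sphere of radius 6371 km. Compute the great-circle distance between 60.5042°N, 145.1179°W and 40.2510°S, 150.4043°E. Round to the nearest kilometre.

12633 km

Δλ = 150.4043 − -145.1179 = 295.5222°; wrapped into (−180°, 180°]: -64.4778°.
Δφ = -40.2510 − 60.5042 = -100.7552°.
a = sin²(Δφ/2) + cos φ₁ · cos φ₂ · sin²(Δλ/2) = 0.700242.
c = 2·atan2(√a, √(1−a)) = 1.98284 rad → d = 6371·c ≈ 12632.68 km.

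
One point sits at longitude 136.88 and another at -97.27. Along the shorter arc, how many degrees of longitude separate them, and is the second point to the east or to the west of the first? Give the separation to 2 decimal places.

125.85° east

Raw difference: -97.27 − 136.88 = -234.15°.
Normalise into (−180°, 180°]: -234.15° + 360° = 125.85°.
Positive ⇒ the second point lies to the east; separation 125.85°.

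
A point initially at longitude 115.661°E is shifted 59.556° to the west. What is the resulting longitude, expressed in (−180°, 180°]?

Start at +115.661°; shift −59.556° → +56.105°.
+56.105° already lies in (−180°, 180°].

56.105°E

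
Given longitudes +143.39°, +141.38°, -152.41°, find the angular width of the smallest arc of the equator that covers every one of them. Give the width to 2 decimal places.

66.21°

Sort the longitudes: -152.41°, +141.38°, +143.39°.
Eastward gaps between consecutive values (wrapping around): 293.79°, 2.01°, 64.20°.
Largest gap = 293.79° ⇒ minimal covering band is its complement: 360° − 293.79° = 66.21°.
Band runs from +141.38° eastward to -152.41°, crossing the antimeridian.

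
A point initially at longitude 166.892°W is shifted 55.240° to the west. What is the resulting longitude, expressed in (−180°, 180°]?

137.868°E

Start at -166.892°; shift −55.240° → -222.132°.
-222.132° lies outside (−180°, 180°]; add 360° → +137.868°.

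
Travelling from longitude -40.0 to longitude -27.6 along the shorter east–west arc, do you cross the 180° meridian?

No

Signed shortest Δλ = ((-27.6 − -40.0 + 180) mod 360) − 180 = 12.4°.
Going east by 12.4° from -40.0° reaches -27.6° without touching 180°.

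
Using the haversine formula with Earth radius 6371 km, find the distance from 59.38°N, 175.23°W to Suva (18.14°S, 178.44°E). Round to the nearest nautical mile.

4665 nmi

Δλ = 178.44 − -175.23 = 353.67°; wrapped into (−180°, 180°]: -6.33°.
Δφ = -18.14 − 59.38 = -77.52°.
a = sin²(Δφ/2) + cos φ₁ · cos φ₂ · sin²(Δλ/2) = 0.393426.
c = 2·atan2(√a, √(1−a)) = 1.35600 rad → d = 6371·c ≈ 8639.08 km ≈ 4664.73 nmi.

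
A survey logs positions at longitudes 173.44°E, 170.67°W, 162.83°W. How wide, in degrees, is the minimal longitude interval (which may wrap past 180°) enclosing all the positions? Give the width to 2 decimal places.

Sort the longitudes: -170.67°, -162.83°, +173.44°.
Eastward gaps between consecutive values (wrapping around): 7.84°, 336.27°, 15.89°.
Largest gap = 336.27° ⇒ minimal covering band is its complement: 360° − 336.27° = 23.73°.
Band runs from +173.44° eastward to -162.83°, crossing the antimeridian.

23.73°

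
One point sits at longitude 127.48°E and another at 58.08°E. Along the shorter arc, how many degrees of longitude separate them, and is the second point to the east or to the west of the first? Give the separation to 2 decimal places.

Raw difference: 58.08 − 127.48 = -69.4°.
Normalise into (−180°, 180°]: -69.4° stays -69.4°.
Negative ⇒ the second point lies to the west; separation 69.40°.

69.40° west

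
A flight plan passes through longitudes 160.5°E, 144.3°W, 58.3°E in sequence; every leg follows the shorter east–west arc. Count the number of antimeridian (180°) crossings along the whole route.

2

Leg 1: +160.5° → -144.3°, shortest Δλ = 55.2° (east) — crosses 180°.
Leg 2: -144.3° → +58.3°, shortest Δλ = -157.4° (west) — crosses 180°.
Total crossings: 2.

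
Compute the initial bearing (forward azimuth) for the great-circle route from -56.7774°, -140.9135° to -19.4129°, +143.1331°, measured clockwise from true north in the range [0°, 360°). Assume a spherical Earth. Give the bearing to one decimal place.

270.6°

Δλ = 143.1331 − -140.9135 = 284.0466°; wrapped into (−180°, 180°]: -75.9534°.
θ = atan2( sin Δλ · cos φ₂ , cos φ₁ · sin φ₂ − sin φ₁ · cos φ₂ · cos Δλ )
  = atan2(-0.91495, 0.00939) = -89.412° → normalised to [0°, 360°): 270.588°.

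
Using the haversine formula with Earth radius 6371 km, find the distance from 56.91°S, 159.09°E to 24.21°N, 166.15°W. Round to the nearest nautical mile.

Δλ = -166.15 − 159.09 = -325.24°; wrapped into (−180°, 180°]: 34.76°.
Δφ = 24.21 − -56.91 = 81.12°.
a = sin²(Δφ/2) + cos φ₁ · cos φ₂ · sin²(Δλ/2) = 0.467246.
c = 2·atan2(√a, √(1−a)) = 1.50524 rad → d = 6371·c ≈ 9589.90 km ≈ 5178.13 nmi.

5178 nmi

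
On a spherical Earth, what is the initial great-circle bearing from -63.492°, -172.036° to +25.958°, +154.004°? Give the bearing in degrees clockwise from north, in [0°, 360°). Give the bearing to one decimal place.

Δλ = 154.004 − -172.036 = 326.040°; wrapped into (−180°, 180°]: -33.960°.
θ = atan2( sin Δλ · cos φ₂ , cos φ₁ · sin φ₂ − sin φ₁ · cos φ₂ · cos Δλ )
  = atan2(-0.50226, 0.86271) = -30.207° → normalised to [0°, 360°): 329.793°.

329.8°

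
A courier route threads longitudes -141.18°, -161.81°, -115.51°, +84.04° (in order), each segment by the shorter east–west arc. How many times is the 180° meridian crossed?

Leg 1: -141.18° → -161.81°, shortest Δλ = -20.63° (west) — does not cross 180°.
Leg 2: -161.81° → -115.51°, shortest Δλ = 46.3° (east) — does not cross 180°.
Leg 3: -115.51° → +84.04°, shortest Δλ = -160.45° (west) — crosses 180°.
Total crossings: 1.

1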